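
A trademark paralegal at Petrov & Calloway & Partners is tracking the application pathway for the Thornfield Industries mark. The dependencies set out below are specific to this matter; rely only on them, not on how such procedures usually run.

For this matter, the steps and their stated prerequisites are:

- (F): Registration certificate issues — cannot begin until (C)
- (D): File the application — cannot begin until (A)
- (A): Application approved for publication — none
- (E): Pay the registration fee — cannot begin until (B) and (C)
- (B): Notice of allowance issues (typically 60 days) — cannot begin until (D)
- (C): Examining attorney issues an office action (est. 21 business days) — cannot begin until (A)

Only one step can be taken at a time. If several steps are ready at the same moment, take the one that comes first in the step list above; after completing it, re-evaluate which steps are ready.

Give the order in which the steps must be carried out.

(A), (D), (B), (C), (F), (E)

(A) is the only step with nothing outstanding, so it goes first.
Now (D) and (C) have their prerequisites met. (D) is listed earlier, so (D) next.
(B) and (C) are both available; (B) is listed earlier → (B).
(C) needed (A), now all done → (C).
Ready: (F) and (E). (F) is listed earlier → (F).
(E) is the only step now ready → (E).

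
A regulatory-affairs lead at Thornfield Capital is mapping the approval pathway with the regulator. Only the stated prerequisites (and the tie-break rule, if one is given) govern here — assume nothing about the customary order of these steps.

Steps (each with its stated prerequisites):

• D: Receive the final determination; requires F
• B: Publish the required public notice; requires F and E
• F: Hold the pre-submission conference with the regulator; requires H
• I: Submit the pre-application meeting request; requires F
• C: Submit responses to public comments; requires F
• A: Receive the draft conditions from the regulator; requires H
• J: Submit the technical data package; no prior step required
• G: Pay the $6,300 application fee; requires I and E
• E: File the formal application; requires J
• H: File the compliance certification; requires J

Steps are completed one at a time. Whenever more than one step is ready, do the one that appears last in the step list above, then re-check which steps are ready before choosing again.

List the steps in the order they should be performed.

J has no prerequisites → J first.
Ready: H and E. H is listed later → H.
E, A and F are all available; E is listed later → E.
A and F are both available; A is listed later → A.
Next only F has its prerequisites met → F.
C, I, B and D are all available; C is listed later → C.
Ready: I, B and D. I is listed later → I.
Now G, B and D have their prerequisites met. G is listed later, so G next.
Now B and D have their prerequisites met. B is listed later, so B next.
Next only D has its prerequisites met → D.

J, H, E, A, F, C, I, G, B, D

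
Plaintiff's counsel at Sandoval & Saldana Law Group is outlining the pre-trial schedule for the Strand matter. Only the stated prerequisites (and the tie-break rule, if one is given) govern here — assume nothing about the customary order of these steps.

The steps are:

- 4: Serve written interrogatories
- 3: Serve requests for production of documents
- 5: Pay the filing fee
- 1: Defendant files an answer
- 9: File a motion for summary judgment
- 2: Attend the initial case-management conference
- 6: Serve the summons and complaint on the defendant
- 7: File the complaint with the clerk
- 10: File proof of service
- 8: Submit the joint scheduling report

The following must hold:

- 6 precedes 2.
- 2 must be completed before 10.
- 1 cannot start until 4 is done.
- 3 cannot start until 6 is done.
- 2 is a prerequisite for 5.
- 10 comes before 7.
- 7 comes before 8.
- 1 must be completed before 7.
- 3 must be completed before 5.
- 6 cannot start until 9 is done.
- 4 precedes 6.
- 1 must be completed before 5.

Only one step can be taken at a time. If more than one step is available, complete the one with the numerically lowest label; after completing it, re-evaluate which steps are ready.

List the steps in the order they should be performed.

Nothing is required for 4 and 9. 4 has the earlier label → 4 first.
Ready: 1 and 9. 1 has the earlier label → 1.
Next only 9 has its prerequisites met → 9.
Next only 6 has its prerequisites met → 6.
Ready: 2 and 3. 2 has the earlier label → 2.
Ready: 3 and 10. 3 has the earlier label → 3.
5 now also ready, so the ready set is {5, 10}; 5 has the earlier label → 5.
10 needed 2, now all done → 10.
7 is the only step now ready → 7.
8 needed 7, now all done → 8.

4 → 1 → 9 → 6 → 2 → 3 → 5 → 10 → 7 → 8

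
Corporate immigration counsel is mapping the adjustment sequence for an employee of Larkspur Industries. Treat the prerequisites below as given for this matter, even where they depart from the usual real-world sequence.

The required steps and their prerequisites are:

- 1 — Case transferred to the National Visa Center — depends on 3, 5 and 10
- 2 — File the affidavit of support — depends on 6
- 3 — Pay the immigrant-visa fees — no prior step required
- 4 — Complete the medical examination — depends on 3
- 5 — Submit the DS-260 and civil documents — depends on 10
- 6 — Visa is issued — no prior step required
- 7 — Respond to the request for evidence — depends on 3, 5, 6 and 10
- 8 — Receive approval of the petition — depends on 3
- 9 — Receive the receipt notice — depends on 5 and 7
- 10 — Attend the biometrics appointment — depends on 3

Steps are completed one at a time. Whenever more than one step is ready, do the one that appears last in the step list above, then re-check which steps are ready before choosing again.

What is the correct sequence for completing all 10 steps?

6, 3, 10, 8, 5, 7, 9, 4, 2, 1

Nothing is required for 6 and 3. 6 is listed later → 6 first.
2 now also ready, so the ready set is {3, 2}; 3 is listed later → 3.
10, 8, 4 and 2 are all available; 10 is listed later → 10.
Now 8, 5, 4 and 2 have their prerequisites met. 8 is listed later, so 8 next.
Ready: 5, 4 and 2. 5 is listed later → 5.
7 and 1 now also ready, so the ready set is {7, 4, 2, 1}; 7 is listed later → 7.
Ready: 9, 4, 2 and 1. 9 is listed later → 9.
Now 4, 2 and 1 have their prerequisites met. 4 is listed later, so 4 next.
Ready: 2 and 1. 2 is listed later → 2.
Next only 1 has its prerequisites met → 1.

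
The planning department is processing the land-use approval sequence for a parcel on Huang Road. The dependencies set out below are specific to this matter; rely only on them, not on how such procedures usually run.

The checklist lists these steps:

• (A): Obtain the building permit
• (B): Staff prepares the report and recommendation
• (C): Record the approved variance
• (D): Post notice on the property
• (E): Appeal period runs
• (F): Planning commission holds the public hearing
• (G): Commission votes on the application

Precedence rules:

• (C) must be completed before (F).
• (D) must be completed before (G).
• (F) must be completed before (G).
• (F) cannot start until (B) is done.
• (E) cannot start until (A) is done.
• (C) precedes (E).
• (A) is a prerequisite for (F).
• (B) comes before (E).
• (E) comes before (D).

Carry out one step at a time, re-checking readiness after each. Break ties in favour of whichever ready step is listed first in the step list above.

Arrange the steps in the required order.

(A), (B) and (C) have no prerequisites; (A) is listed earlier, so (A) is first.
Now (B) and (C) have their prerequisites met. (B) is listed earlier, so (B) next.
That leaves (C) as the only ready step → (C).
Now (E) and (F) have their prerequisites met. (E) is listed earlier, so (E) next.
Now (D) and (F) have their prerequisites met. (D) is listed earlier, so (D) next.
(F) needed (A), (B) and (C), now all done → (F).
(G) needed (D) and (F), now all done → (G).

(A), (B), (C), (E), (D), (F), (G)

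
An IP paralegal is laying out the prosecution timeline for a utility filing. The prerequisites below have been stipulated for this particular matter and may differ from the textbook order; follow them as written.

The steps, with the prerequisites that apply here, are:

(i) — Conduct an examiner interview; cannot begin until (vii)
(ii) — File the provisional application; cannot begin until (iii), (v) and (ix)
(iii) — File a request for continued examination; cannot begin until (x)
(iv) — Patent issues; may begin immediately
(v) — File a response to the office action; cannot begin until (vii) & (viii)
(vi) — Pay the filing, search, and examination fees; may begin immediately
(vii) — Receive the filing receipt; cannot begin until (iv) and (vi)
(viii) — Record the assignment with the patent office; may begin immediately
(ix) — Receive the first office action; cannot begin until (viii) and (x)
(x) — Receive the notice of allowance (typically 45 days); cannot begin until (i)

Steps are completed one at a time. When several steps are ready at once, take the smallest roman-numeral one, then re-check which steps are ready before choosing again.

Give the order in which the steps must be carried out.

(iv), (vi) and (viii) have no prerequisites; (iv) has the earlier label, so (iv) is first.
Now (vi) and (viii) have their prerequisites met. (vi) has the earlier label, so (vi) next.
(vii) now also ready, so the ready set is {(vii), (viii)}; (vii) has the earlier label → (vii).
(i) and (viii) are both available; (i) has the earlier label → (i).
(x) now also ready, so the ready set is {(viii), (x)}; (viii) has the earlier label → (viii).
Ready: (v) and (x). (v) has the earlier label → (v).
(x) needed (i), now all done → (x).
Ready: (iii) and (ix). (iii) has the earlier label → (iii).
That leaves (ix) as the only ready step → (ix).
That leaves (ii) as the only ready step → (ii).

(iv), (vi), (vii), (i), (viii), (v), (x), (iii), (ix), (ii)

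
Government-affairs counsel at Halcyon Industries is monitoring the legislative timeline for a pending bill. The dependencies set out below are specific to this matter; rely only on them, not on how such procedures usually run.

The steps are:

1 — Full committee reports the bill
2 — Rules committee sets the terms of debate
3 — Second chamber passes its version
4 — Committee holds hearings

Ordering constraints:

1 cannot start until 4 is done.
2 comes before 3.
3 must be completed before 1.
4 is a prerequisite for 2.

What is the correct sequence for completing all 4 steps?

Only 4 has no prerequisites, so it is first.
Next only 2 has its prerequisites met → 2.
3 needed 2, now all done → 3.
1 is the only step now ready → 1.

4 2 3 1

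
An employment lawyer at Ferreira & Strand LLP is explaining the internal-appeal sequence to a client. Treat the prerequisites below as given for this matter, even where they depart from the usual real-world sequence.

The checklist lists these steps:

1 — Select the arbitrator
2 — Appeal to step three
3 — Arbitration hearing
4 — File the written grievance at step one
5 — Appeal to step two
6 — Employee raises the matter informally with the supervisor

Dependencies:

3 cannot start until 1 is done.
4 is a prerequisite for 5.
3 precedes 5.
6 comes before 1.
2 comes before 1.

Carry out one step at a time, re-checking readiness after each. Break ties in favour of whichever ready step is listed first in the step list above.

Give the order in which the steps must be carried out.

2, 4, 6, 1, 3, 5

2, 4 and 6 have no prerequisites; 2 is listed earlier, so 2 is first.
Ready: 4 and 6. 4 is listed earlier → 4.
That leaves 6 as the only ready step → 6.
1 needed 2 and 6, now all done → 1.
Next only 3 has its prerequisites met → 3.
Next only 5 has its prerequisites met → 5.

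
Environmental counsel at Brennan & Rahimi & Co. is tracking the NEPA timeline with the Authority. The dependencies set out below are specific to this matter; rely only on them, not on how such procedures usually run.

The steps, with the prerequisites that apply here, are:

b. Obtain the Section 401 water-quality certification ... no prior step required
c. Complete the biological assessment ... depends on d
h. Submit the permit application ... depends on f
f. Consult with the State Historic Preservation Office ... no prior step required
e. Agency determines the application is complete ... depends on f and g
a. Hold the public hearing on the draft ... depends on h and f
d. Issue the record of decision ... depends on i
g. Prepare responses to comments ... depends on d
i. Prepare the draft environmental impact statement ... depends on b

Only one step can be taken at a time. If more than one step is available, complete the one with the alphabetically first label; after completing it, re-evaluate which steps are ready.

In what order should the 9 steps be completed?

b → f → h → a → i → d → c → g → e

b and f have no prerequisites; b has the earlier label, so b is first.
Now f and i have their prerequisites met. f has the earlier label, so f next.
Ready: h and i. h has the earlier label → h.
Ready: a and i. a has the earlier label → a.
Next only i has its prerequisites met → i.
d needed i, now all done → d.
c and g are both available; c has the earlier label → c.
g needed d, now all done → g.
e is the only step now ready → e.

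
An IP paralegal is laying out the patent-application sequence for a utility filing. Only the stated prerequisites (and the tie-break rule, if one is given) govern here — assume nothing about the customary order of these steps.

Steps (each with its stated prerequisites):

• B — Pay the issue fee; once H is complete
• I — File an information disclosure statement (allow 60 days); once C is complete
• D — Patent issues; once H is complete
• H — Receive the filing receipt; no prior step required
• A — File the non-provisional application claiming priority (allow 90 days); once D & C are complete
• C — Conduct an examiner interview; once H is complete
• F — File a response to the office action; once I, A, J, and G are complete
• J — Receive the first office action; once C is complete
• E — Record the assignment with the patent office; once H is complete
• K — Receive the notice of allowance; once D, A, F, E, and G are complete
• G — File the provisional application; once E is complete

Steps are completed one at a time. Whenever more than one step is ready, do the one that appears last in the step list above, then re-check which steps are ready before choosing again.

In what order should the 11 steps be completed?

H, E, G, C, J, D, A, I, F, K, B

H has no prerequisites → H first.
Ready: E, C, D and B. E is listed later → E.
G now also ready, so the ready set is {G, C, D, B}; G is listed later → G.
Now C, D and B have their prerequisites met. C is listed later, so C next.
Now J, D, I and B have their prerequisites met. J is listed later, so J next.
D, I and B are all available; D is listed later → D.
A now also ready, so the ready set is {A, I, B}; A is listed later → A.
Ready: I and B. I is listed later → I.
Now F and B have their prerequisites met. F is listed later, so F next.
K and B are both available; K is listed later → K.
Next only B has its prerequisites met → B.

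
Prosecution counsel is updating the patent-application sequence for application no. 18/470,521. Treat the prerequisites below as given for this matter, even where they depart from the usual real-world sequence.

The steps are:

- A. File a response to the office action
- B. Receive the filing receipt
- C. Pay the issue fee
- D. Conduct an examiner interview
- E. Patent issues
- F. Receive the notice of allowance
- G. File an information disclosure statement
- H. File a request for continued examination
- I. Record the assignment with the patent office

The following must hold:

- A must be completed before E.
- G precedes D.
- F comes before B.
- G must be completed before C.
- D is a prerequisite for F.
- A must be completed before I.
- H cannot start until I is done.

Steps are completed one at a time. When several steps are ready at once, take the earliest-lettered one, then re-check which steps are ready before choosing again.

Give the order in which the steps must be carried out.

A, E, G, C, D, F, B, I, H

A and G have no prerequisites; A has the earlier label, so A is first.
E and I now also ready, so the ready set is {E, G, I}; E has the earlier label → E.
Now G and I have their prerequisites met. G has the earlier label, so G next.
Ready: C, D and I. C has the earlier label → C.
D and I are both available; D has the earlier label → D.
F now also ready, so the ready set is {F, I}; F has the earlier label → F.
B and I are both available; B has the earlier label → B.
Next only I has its prerequisites met → I.
H needed I, now all done → H.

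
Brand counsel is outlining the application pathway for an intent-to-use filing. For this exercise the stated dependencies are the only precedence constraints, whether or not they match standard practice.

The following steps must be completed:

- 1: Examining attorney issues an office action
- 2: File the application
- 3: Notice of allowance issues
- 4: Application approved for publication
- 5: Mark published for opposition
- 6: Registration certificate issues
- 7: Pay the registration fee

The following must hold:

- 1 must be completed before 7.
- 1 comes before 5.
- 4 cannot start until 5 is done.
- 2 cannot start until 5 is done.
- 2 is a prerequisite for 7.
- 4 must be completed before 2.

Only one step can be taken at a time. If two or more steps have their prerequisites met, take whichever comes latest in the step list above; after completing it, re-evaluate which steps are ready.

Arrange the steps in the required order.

6, 3, 1, 5, 4, 2, 7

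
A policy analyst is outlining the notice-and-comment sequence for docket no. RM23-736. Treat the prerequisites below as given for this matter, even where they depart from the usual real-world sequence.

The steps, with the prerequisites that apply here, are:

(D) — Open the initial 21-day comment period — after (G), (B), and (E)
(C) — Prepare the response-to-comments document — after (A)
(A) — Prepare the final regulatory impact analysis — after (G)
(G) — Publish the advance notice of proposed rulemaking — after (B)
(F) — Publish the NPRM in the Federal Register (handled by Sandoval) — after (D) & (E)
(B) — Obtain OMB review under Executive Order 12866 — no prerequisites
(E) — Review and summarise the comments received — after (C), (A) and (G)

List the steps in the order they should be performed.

(B), (G), (A), (C), (E), (D), (F)

Only (B) has no prerequisites, so it is first.
(G) needed (B), now all done → (G).
Next only (A) has its prerequisites met → (A).
(C) needed (A), now all done → (C).
(E) needed (C), (A) and (G), now all done → (E).
(D) needed (G), (B) and (E), now all done → (D).
Next only (F) has its prerequisites met → (F).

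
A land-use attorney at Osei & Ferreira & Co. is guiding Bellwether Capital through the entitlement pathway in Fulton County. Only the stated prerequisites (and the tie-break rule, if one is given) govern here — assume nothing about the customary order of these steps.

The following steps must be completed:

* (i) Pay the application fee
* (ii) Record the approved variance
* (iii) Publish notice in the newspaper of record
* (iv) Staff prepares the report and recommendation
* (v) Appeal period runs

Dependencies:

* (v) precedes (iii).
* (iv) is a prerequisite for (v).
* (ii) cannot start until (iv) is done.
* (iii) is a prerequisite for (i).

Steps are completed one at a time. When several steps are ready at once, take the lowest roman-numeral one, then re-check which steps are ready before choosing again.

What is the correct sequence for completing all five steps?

(iv) (ii) (v) (iii) (i)

Only (iv) has no prerequisites, so it is first.
(ii) and (v) are both available; (ii) has the earlier label → (ii).
That leaves (v) as the only ready step → (v).
(iii) needed (v), now all done → (iii).
(i) needed (iii), now all done → (i).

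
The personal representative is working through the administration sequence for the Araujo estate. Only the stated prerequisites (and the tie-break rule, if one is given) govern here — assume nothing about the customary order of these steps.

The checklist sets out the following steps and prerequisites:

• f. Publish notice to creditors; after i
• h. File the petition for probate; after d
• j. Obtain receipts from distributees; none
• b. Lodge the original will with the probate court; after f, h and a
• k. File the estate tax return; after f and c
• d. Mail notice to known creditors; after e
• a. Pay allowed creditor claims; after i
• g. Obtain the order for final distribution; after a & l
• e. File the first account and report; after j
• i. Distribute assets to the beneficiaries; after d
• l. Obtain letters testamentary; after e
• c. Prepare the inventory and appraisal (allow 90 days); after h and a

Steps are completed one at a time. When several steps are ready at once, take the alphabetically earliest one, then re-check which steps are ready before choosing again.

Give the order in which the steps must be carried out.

j, e, d, h, i, a, c, f, b, k, l, g

j is the only step with nothing outstanding, so it goes first.
e needed j, now all done → e.
d and l are both available; d has the earlier label → d.
Now h, i and l have their prerequisites met. h has the earlier label, so h next.
i and l are both available; i has the earlier label → i.
a and f now also ready, so the ready set is {a, f, l}; a has the earlier label → a.
c now also ready, so the ready set is {c, f, l}; c has the earlier label → c.
Now f and l have their prerequisites met. f has the earlier label, so f next.
Ready: b, k and l. b has the earlier label → b.
Ready: k and l. k has the earlier label → k.
l is the only step now ready → l.
g needed a and l, now all done → g.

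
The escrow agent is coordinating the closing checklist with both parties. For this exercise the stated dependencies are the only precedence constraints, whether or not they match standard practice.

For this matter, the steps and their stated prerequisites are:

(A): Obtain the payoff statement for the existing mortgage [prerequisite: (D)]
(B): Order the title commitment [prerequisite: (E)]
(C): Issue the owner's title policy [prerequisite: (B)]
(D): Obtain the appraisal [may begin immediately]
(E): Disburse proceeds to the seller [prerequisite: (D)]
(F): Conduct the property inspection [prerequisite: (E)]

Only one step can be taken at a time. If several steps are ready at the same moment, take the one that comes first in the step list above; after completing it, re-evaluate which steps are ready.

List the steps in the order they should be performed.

(D), (A), (E), (B), (C), (F)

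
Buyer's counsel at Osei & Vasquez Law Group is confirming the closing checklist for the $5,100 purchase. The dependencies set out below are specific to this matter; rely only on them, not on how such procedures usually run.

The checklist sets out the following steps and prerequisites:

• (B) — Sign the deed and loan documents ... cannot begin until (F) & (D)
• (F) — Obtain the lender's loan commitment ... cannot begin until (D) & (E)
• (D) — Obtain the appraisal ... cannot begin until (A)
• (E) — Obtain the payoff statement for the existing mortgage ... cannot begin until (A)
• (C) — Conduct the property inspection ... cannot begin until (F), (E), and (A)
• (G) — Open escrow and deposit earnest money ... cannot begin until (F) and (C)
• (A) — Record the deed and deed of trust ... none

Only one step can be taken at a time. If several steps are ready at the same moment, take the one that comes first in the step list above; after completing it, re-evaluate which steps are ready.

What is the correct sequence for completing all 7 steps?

Only (A) has no prerequisites, so it is first.
Ready: (D) and (E). (D) is listed earlier → (D).
(E) needed (A), now all done → (E).
(F) needed (D) and (E), now all done → (F).
(B) and (C) are both available; (B) is listed earlier → (B).
(C) is the only step now ready → (C).
Next only (G) has its prerequisites met → (G).

(A), (D), (E), (F), (B), (C), (G)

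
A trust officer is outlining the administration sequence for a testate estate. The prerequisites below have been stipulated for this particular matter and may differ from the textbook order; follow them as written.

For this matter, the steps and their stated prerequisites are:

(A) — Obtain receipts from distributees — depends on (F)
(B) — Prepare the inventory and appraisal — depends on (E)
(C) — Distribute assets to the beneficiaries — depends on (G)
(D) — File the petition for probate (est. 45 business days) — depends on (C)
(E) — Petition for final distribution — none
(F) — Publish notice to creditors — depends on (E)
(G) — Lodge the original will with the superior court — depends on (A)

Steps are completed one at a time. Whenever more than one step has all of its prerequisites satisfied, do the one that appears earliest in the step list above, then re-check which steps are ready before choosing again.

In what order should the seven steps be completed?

(E) → (B) → (F) → (A) → (G) → (C) → (D)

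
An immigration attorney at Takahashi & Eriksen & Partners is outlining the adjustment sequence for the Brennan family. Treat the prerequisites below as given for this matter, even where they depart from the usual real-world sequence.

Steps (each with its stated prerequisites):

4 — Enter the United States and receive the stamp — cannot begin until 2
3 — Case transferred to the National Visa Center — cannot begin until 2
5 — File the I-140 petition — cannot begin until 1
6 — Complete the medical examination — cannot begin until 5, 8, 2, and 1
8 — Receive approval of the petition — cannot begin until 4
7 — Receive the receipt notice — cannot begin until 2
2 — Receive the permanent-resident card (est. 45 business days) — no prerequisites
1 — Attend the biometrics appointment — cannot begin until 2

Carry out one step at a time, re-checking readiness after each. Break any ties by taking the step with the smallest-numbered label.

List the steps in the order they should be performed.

2 1 3 4 5 7 8 6

2 has no prerequisites → 2 first.
Now 1, 3, 4 and 7 have their prerequisites met. 1 has the earlier label, so 1 next.
5 now also ready, so the ready set is {3, 4, 5, 7}; 3 has the earlier label → 3.
Ready: 4, 5 and 7. 4 has the earlier label → 4.
Now 5, 7 and 8 have their prerequisites met. 5 has the earlier label, so 5 next.
Now 7 and 8 have their prerequisites met. 7 has the earlier label, so 7 next.
8 is the only step now ready → 8.
6 needed 1, 2, 5 and 8, now all done → 6.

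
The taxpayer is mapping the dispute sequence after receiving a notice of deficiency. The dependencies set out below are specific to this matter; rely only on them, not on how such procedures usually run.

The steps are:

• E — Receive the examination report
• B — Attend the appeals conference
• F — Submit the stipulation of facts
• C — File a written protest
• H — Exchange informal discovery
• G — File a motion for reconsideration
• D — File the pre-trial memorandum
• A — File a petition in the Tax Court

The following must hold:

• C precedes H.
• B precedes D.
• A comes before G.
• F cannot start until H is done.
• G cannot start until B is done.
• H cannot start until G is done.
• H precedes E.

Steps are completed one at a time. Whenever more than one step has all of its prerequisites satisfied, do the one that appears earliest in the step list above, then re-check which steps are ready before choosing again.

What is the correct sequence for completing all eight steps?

Nothing is required for B, C and A. B is listed earlier → B first.
C, D and A are all available; C is listed earlier → C.
Now D and A have their prerequisites met. D is listed earlier, so D next.
Next only A has its prerequisites met → A.
G needed B and A, now all done → G.
H needed C and G, now all done → H.
E and F are both available; E is listed earlier → E.
F needed H, now all done → F.

B → C → D → A → G → H → E → F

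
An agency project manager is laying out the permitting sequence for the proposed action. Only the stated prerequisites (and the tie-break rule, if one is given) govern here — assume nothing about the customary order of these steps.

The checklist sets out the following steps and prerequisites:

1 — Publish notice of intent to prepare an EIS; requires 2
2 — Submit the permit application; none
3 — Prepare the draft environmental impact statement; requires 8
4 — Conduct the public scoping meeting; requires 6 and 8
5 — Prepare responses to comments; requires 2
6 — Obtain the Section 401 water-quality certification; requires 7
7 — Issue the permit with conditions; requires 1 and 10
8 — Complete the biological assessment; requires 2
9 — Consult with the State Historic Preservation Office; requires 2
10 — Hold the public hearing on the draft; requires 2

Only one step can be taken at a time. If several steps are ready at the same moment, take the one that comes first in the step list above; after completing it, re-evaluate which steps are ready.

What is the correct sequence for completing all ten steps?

2 is the only step with nothing outstanding, so it goes first.
1, 5, 8, 9 and 10 are all available; 1 is listed earlier → 1.
Now 5, 8, 9 and 10 have their prerequisites met. 5 is listed earlier, so 5 next.
8, 9 and 10 are all available; 8 is listed earlier → 8.
3 now also ready, so the ready set is {3, 9, 10}; 3 is listed earlier → 3.
9 and 10 are both available; 9 is listed earlier → 9.
10 is the only step now ready → 10.
That leaves 7 as the only ready step → 7.
That leaves 6 as the only ready step → 6.
4 needed 6 and 8, now all done → 4.

2, 1, 5, 8, 3, 9, 10, 7, 6, 4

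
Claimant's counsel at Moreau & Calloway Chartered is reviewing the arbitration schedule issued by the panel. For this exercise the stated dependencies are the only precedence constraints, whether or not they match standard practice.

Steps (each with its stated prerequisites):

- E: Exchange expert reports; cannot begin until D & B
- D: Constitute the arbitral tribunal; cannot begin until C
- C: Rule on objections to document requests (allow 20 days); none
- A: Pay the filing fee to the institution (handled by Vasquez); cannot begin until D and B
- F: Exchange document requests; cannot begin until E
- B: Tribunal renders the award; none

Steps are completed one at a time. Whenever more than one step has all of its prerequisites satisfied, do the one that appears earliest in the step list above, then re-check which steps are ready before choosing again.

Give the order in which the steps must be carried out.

C → D → B → E → A → F

C and B have no prerequisites; C is listed earlier, so C is first.
D now also ready, so the ready set is {D, B}; D is listed earlier → D.
Next only B has its prerequisites met → B.
Ready: E and A. E is listed earlier → E.
F now also ready, so the ready set is {A, F}; A is listed earlier → A.
F is the only step now ready → F.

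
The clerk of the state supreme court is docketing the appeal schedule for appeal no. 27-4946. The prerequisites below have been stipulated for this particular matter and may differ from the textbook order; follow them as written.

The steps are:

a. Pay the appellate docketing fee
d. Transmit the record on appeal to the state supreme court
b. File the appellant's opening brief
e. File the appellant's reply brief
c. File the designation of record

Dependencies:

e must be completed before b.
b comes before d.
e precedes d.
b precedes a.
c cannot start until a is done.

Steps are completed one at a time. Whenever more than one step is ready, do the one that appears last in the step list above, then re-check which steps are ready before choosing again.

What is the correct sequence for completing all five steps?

e has no prerequisites → e first.
b needed e, now all done → b.
d and a are both available; d is listed later → d.
a needed b, now all done → a.
c needed a, now all done → c.

e b d a c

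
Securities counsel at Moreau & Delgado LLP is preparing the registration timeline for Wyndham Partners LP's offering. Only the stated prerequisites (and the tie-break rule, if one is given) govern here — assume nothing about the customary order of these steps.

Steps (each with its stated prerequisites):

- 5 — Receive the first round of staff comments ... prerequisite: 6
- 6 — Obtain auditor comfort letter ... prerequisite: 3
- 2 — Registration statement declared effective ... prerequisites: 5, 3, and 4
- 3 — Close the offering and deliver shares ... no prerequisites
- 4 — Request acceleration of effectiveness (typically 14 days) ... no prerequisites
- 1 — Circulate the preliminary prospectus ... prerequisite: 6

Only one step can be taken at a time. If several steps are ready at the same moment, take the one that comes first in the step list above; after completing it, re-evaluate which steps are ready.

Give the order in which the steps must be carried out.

3 and 4 have no prerequisites; 3 is listed earlier, so 3 is first.
Now 6 and 4 have their prerequisites met. 6 is listed earlier, so 6 next.
Now 5, 4 and 1 have their prerequisites met. 5 is listed earlier, so 5 next.
Ready: 4 and 1. 4 is listed earlier → 4.
Ready: 2 and 1. 2 is listed earlier → 2.
Next only 1 has its prerequisites met → 1.

3, 6, 5, 4, 2, 1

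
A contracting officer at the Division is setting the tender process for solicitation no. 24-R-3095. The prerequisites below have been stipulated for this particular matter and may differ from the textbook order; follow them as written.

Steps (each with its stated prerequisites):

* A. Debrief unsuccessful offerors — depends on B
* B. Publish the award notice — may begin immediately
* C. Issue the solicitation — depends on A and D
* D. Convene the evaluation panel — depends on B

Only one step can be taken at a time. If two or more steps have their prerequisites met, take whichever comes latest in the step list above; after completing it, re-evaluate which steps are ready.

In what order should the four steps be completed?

B has no prerequisites → B first.
D and A are both available; D is listed later → D.
Next only A has its prerequisites met → A.
That leaves C as the only ready step → C.

B → D → A → C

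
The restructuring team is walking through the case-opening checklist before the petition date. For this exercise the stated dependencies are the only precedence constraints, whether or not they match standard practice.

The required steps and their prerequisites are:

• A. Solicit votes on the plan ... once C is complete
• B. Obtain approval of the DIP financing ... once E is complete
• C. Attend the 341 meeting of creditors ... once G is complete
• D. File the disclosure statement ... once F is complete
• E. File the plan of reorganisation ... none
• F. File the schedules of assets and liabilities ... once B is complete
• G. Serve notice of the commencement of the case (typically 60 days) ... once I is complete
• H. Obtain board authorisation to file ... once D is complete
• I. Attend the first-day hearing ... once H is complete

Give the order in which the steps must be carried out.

E is the only step with nothing outstanding, so it goes first.
That leaves B as the only ready step → B.
F needed B, now all done → F.
That leaves D as the only ready step → D.
Next only H has its prerequisites met → H.
I needed H, now all done → I.
That leaves G as the only ready step → G.
That leaves C as the only ready step → C.
A needed C, now all done → A.

E → B → F → D → H → I → G → C → A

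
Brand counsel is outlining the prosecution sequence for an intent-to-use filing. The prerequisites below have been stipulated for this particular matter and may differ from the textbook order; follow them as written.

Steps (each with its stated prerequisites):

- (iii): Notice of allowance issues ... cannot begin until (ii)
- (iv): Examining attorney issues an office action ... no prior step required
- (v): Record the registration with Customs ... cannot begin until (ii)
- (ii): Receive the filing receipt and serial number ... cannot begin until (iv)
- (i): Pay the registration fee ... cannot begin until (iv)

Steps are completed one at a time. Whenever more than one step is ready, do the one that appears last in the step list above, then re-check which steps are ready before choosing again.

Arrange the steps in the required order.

(iv) (i) (ii) (v) (iii)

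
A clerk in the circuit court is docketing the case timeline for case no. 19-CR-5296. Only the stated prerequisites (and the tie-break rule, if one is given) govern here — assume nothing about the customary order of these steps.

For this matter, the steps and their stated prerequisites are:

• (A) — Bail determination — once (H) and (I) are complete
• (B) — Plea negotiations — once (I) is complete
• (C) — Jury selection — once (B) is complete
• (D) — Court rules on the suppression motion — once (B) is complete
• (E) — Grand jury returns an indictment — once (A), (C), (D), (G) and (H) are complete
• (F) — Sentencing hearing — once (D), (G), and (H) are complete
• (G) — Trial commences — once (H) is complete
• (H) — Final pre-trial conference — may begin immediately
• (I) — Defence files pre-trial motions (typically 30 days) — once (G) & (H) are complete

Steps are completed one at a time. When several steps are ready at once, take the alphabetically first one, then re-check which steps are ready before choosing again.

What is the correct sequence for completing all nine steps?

(H), (G), (I), (A), (B), (C), (D), (E), (F)

(H) is the only step with nothing outstanding, so it goes first.
Next only (G) has its prerequisites met → (G).
(I) is the only step now ready → (I).
(A) and (B) are both available; (A) has the earlier label → (A).
(B) needed (I), now all done → (B).
(C) and (D) are both available; (C) has the earlier label → (C).
(D) needed (B), now all done → (D).
Now (E) and (F) have their prerequisites met. (E) has the earlier label, so (E) next.
(F) needed (D), (G) and (H), now all done → (F).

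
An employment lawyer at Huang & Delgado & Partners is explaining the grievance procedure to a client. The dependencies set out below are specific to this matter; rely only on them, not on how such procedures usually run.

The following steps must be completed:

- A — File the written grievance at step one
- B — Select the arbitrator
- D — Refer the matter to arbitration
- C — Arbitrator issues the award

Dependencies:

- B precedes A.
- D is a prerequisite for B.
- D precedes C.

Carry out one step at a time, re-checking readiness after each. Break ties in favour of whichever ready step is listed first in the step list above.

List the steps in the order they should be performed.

D has no prerequisites → D first.
B and C are both available; B is listed earlier → B.
A and C are both available; A is listed earlier → A.
C needed D, now all done → C.

D, B, A, C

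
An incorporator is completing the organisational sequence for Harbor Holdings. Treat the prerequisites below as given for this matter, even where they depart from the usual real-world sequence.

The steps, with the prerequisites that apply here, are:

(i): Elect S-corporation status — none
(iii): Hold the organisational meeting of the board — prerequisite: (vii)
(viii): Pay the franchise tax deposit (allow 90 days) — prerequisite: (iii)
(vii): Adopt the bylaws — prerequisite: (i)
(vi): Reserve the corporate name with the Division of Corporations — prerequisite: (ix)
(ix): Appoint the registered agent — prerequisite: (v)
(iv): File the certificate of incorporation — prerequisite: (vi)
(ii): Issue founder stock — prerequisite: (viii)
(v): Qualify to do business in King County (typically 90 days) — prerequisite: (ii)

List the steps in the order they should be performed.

Only (i) has no prerequisites, so it is first.
Next only (vii) has its prerequisites met → (vii).
That leaves (iii) as the only ready step → (iii).
(viii) needed (iii), now all done → (viii).
(ii) is the only step now ready → (ii).
(v) is the only step now ready → (v).
(ix) needed (v), now all done → (ix).
(vi) needed (ix), now all done → (vi).
(iv) is the only step now ready → (iv).

(i) (vii) (iii) (viii) (ii) (v) (ix) (vi) (iv)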